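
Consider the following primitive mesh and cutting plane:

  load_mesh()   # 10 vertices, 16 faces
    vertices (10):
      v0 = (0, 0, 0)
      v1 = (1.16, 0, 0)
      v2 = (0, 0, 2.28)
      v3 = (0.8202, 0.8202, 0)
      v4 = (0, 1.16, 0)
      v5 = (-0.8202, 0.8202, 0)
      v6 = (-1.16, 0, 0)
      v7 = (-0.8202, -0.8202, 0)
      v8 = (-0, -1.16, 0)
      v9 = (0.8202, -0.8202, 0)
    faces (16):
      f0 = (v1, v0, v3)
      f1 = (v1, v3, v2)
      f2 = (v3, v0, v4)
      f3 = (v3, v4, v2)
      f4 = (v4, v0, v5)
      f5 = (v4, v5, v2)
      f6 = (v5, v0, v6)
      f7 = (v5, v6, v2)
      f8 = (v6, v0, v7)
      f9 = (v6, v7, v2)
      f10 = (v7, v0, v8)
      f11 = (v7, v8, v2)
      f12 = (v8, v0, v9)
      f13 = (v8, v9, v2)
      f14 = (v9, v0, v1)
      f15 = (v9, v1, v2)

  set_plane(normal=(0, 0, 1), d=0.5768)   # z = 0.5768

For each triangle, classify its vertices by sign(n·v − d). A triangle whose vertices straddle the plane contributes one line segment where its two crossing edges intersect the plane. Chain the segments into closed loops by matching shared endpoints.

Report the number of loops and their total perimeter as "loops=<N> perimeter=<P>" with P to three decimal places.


Straddling triangles (8 of 16):
  (v1,v3,v2) [--+] → (0.612704, 0.612704, 0.5768)–(0.86654, 0, 0.5768)  len=0.6632
  (v3,v4,v2) [--+] → (0, 0.86654, 0.5768)–(0.612704, 0.612704, 0.5768)  len=0.6632
  (v4,v5,v2) [--+] → (-0.612704, 0.612704, 0.5768)–(0, 0.86654, 0.5768)  len=0.6632
  (v5,v6,v2) [--+] → (-0.86654, 0, 0.5768)–(-0.612704, 0.612704, 0.5768)  len=0.6632
  (v6,v7,v2) [--+] → (-0.612704, -0.612704, 0.5768)–(-0.86654, 0, 0.5768)  len=0.6632
  (v7,v8,v2) [--+] → (0, -0.86654, 0.5768)–(-0.612704, -0.612704, 0.5768)  len=0.6632
  (v8,v9,v2) [--+] → (0.612704, -0.612704, 0.5768)–(0, -0.86654, 0.5768)  len=0.6632
  (v9,v1,v2) [--+] → (0.86654, 0, 0.5768)–(0.612704, -0.612704, 0.5768)  len=0.6632

Chained into 1 loop(s):
  loop 1: 8 segments, perimeter = 5.3056
Total perimeter = 5.306

loops=1 perimeter=5.306


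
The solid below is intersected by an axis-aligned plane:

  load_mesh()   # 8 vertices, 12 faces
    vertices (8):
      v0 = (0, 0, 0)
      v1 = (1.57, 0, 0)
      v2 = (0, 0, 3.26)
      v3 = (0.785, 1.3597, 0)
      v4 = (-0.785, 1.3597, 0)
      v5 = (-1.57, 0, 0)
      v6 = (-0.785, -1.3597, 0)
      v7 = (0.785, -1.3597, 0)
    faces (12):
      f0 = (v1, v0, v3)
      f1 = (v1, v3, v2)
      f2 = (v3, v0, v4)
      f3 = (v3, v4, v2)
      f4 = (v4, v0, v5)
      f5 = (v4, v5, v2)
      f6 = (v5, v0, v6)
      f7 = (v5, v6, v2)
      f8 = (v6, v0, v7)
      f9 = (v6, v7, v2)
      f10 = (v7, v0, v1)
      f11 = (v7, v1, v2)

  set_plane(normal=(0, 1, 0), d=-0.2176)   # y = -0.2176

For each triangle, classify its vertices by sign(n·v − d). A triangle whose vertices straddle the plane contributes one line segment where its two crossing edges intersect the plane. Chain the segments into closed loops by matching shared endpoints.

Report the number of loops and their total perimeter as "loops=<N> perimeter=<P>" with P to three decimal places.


Straddling triangles (6 of 12):
  (v5,v0,v6) [++-] → (-0.125628, -0.2176, 0)–(-1.44437, -0.2176, 0)  len=1.3187
  (v5,v6,v2) [+-+] → (-1.44437, -0.2176, 0)–(-0.125628, -0.2176, 2.73828)  len=3.0393
  (v6,v0,v7) [-+-] → (-0.125628, -0.2176, 0)–(0.125628, -0.2176, 0)  len=0.2513
  (v6,v7,v2) [--+] → (0.125628, -0.2176, 2.73828)–(-0.125628, -0.2176, 2.73828)  len=0.2513
  (v7,v0,v1) [-++] → (0.125628, -0.2176, 0)–(1.44437, -0.2176, 0)  len=1.3187
  (v7,v1,v2) [-++] → (1.44437, -0.2176, 0)–(0.125628, -0.2176, 2.73828)  len=3.0393

Chained into 1 loop(s):
  loop 1: 6 segments, perimeter = 9.2186
Total perimeter = 9.219

loops=1 perimeter=9.219


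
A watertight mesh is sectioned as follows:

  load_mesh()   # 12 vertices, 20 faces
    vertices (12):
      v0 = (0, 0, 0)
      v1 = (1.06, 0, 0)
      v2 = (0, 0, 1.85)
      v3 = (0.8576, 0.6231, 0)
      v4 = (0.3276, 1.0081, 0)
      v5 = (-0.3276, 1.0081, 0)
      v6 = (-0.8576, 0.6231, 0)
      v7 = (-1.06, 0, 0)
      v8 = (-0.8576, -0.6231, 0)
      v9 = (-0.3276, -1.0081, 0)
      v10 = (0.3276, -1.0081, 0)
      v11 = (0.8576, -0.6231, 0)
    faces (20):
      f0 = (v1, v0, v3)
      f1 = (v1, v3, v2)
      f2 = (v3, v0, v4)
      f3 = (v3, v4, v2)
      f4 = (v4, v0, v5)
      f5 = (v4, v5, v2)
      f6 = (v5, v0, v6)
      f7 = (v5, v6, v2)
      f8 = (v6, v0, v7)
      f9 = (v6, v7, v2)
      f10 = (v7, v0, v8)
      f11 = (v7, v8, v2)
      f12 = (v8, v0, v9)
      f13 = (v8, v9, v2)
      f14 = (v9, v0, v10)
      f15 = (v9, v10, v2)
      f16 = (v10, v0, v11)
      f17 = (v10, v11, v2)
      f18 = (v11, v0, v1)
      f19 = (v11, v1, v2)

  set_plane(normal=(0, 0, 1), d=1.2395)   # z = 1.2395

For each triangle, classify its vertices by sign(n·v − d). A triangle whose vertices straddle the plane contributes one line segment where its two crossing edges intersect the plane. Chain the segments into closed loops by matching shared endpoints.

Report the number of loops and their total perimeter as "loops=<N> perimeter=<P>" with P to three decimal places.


Straddling triangles (10 of 20):
  (v1,v3,v2) [--+] → (0.283008, 0.205623, 1.2395)–(0.3498, 0, 1.2395)  len=0.2162
  (v3,v4,v2) [--+] → (0.108108, 0.332673, 1.2395)–(0.283008, 0.205623, 1.2395)  len=0.2162
  (v4,v5,v2) [--+] → (-0.108108, 0.332673, 1.2395)–(0.108108, 0.332673, 1.2395)  len=0.2162
  (v5,v6,v2) [--+] → (-0.283008, 0.205623, 1.2395)–(-0.108108, 0.332673, 1.2395)  len=0.2162
  (v6,v7,v2) [--+] → (-0.3498, 0, 1.2395)–(-0.283008, 0.205623, 1.2395)  len=0.2162
  (v7,v8,v2) [--+] → (-0.283008, -0.205623, 1.2395)–(-0.3498, 0, 1.2395)  len=0.2162
  (v8,v9,v2) [--+] → (-0.108108, -0.332673, 1.2395)–(-0.283008, -0.205623, 1.2395)  len=0.2162
  (v9,v10,v2) [--+] → (0.108108, -0.332673, 1.2395)–(-0.108108, -0.332673, 1.2395)  len=0.2162
  (v10,v11,v2) [--+] → (0.283008, -0.205623, 1.2395)–(0.108108, -0.332673, 1.2395)  len=0.2162
  (v11,v1,v2) [--+] → (0.3498, 0, 1.2395)–(0.283008, -0.205623, 1.2395)  len=0.2162

Chained into 1 loop(s):
  loop 1: 10 segments, perimeter = 2.1619
Total perimeter = 2.162

loops=1 perimeter=2.162


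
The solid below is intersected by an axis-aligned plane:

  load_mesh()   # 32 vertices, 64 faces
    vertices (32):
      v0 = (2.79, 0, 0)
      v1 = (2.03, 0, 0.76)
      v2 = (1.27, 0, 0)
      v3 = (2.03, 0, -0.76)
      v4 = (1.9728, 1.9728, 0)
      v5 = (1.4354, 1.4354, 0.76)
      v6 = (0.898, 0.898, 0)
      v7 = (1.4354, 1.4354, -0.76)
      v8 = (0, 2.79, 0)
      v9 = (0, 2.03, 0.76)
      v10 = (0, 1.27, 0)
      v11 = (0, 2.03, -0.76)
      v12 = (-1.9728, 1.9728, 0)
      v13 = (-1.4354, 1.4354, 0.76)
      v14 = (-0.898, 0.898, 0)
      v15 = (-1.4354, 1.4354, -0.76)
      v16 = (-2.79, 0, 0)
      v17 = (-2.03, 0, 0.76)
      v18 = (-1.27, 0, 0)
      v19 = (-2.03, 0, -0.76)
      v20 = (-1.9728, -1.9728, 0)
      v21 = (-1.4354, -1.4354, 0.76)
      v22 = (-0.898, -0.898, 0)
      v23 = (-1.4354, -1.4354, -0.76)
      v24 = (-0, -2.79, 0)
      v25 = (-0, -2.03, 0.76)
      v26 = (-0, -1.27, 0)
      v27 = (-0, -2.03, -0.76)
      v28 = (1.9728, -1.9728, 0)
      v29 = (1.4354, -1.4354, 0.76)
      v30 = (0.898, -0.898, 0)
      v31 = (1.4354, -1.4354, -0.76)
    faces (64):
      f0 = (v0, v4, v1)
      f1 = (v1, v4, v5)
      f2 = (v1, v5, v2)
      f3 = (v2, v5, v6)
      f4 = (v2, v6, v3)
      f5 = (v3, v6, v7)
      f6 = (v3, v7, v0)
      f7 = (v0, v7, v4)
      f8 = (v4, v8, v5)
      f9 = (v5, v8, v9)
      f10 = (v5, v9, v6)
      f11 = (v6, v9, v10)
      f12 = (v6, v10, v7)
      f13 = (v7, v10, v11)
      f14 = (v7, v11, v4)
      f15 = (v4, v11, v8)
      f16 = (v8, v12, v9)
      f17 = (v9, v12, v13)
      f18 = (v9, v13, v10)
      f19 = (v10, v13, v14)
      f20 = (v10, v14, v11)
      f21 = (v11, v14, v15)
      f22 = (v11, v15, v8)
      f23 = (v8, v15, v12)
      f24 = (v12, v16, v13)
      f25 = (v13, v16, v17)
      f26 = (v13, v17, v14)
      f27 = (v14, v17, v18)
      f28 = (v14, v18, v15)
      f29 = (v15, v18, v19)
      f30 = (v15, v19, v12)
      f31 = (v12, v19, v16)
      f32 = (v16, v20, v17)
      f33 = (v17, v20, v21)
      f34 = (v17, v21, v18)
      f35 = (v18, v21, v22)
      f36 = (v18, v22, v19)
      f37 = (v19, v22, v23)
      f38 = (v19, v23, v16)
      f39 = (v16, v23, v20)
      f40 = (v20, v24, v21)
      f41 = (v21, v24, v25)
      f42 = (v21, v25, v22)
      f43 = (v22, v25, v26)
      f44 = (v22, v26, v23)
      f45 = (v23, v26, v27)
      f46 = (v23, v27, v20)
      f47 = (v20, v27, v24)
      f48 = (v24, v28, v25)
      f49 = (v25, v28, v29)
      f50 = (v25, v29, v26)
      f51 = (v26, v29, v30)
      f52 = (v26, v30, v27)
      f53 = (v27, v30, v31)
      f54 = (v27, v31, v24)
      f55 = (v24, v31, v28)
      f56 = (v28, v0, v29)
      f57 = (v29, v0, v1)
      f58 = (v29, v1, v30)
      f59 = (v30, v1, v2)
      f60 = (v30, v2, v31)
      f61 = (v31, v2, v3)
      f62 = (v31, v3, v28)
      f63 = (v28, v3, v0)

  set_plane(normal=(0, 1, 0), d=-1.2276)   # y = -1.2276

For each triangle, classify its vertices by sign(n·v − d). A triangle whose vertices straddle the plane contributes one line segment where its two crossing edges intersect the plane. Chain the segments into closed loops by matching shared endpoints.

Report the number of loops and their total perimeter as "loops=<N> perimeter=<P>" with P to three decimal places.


Straddling triangles (20 of 64):
  (v16,v20,v17) [+-+] → (-2.28149, -1.2276, 0)–(-1.99441, -1.2276, 0.28708)  len=0.4060
  (v17,v20,v21) [+--] → (-1.99441, -1.2276, 0.28708)–(-1.52148, -1.2276, 0.76)  len=0.6688
  (v17,v21,v18) [+-+] → (-1.52148, -1.2276, 0.76)–(-1.41146, -1.2276, 0.649976)  len=0.1556
  (v18,v21,v22) [+-+] → (-1.41146, -1.2276, 0.649976)–(-1.2276, -1.2276, 0.466126)  len=0.2600
  (v19,v22,v23) [++-] → (-1.2276, -1.2276, -0.466126)–(-1.52148, -1.2276, -0.76)  len=0.4156
  (v19,v23,v16) [+-+] → (-1.52148, -1.2276, -0.76)–(-1.6315, -1.2276, -0.649976)  len=0.1556
  (v16,v23,v20) [+--] → (-1.6315, -1.2276, -0.649976)–(-2.28149, -1.2276, 0)  len=0.9192
  (v21,v25,v22) [--+] → (-0.636533, -1.2276, 0.221286)–(-1.2276, -1.2276, 0.466126)  len=0.6398
  (v22,v25,v26) [+--] → (-0.636533, -1.2276, 0.221286)–(-0.102353, -1.2276, 0)  len=0.5782
  (v22,v26,v23) [+--] → (-0.102353, -1.2276, 0)–(-1.2276, -1.2276, -0.466126)  len=1.2180
  (v26,v29,v30) [--+] → (1.2276, -1.2276, 0.466126)–(0.102353, -1.2276, 0)  len=1.2180
  (v26,v30,v27) [-+-] → (0.102353, -1.2276, 0)–(0.636533, -1.2276, -0.221286)  len=0.5782
  (v27,v30,v31) [-+-] → (0.636533, -1.2276, -0.221286)–(1.2276, -1.2276, -0.466126)  len=0.6398
  (v28,v0,v29) [-+-] → (2.28149, -1.2276, 0)–(1.6315, -1.2276, 0.649976)  len=0.9192
  (v29,v0,v1) [-++] → (1.6315, -1.2276, 0.649976)–(1.52148, -1.2276, 0.76)  len=0.1556
  (v29,v1,v30) [-++] → (1.52148, -1.2276, 0.76)–(1.2276, -1.2276, 0.466126)  len=0.4156
  (v30,v2,v31) [++-] → (1.41146, -1.2276, -0.649976)–(1.2276, -1.2276, -0.466126)  len=0.2600
  (v31,v2,v3) [-++] → (1.41146, -1.2276, -0.649976)–(1.52148, -1.2276, -0.76)  len=0.1556
  (v31,v3,v28) [-+-] → (1.52148, -1.2276, -0.76)–(1.99441, -1.2276, -0.28708)  len=0.6688
  (v28,v3,v0) [-++] → (1.99441, -1.2276, -0.28708)–(2.28149, -1.2276, 0)  len=0.4060

Chained into 2 loop(s):
  loop 1: 10 segments, perimeter = 5.4168
  loop 2: 10 segments, perimeter = 5.4168
Total perimeter = 10.834

loops=2 perimeter=10.834


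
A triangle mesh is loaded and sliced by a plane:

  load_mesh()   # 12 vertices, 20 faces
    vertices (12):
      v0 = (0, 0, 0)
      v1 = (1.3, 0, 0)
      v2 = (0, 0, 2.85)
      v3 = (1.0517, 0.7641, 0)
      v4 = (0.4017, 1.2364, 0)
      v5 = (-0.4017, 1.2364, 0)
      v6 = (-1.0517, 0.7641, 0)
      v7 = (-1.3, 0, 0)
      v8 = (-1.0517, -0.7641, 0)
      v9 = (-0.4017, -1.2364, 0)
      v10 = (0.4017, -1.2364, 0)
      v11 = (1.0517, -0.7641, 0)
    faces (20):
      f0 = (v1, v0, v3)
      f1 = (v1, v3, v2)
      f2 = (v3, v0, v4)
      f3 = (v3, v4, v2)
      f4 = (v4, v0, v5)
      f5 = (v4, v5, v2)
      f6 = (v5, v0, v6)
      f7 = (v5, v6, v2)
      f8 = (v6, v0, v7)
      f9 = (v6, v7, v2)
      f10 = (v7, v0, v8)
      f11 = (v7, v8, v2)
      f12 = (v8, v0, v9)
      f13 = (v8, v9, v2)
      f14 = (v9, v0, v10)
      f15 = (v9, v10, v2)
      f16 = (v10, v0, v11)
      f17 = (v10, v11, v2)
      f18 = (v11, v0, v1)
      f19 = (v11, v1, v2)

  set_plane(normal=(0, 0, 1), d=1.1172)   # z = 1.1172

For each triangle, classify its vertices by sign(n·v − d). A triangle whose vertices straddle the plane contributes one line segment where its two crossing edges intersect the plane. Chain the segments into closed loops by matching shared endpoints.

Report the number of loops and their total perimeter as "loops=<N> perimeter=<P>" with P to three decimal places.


Straddling triangles (10 of 20):
  (v1,v3,v2) [--+] → (0.639434, 0.464573, 1.1172)–(0.7904, 0, 1.1172)  len=0.4885
  (v3,v4,v2) [--+] → (0.244234, 0.751731, 1.1172)–(0.639434, 0.464573, 1.1172)  len=0.4885
  (v4,v5,v2) [--+] → (-0.244234, 0.751731, 1.1172)–(0.244234, 0.751731, 1.1172)  len=0.4885
  (v5,v6,v2) [--+] → (-0.639434, 0.464573, 1.1172)–(-0.244234, 0.751731, 1.1172)  len=0.4885
  (v6,v7,v2) [--+] → (-0.7904, 0, 1.1172)–(-0.639434, 0.464573, 1.1172)  len=0.4885
  (v7,v8,v2) [--+] → (-0.639434, -0.464573, 1.1172)–(-0.7904, 0, 1.1172)  len=0.4885
  (v8,v9,v2) [--+] → (-0.244234, -0.751731, 1.1172)–(-0.639434, -0.464573, 1.1172)  len=0.4885
  (v9,v10,v2) [--+] → (0.244234, -0.751731, 1.1172)–(-0.244234, -0.751731, 1.1172)  len=0.4885
  (v10,v11,v2) [--+] → (0.639434, -0.464573, 1.1172)–(0.244234, -0.751731, 1.1172)  len=0.4885
  (v11,v1,v2) [--+] → (0.7904, 0, 1.1172)–(0.639434, -0.464573, 1.1172)  len=0.4885

Chained into 1 loop(s):
  loop 1: 10 segments, perimeter = 4.8849
Total perimeter = 4.885

loops=1 perimeter=4.885


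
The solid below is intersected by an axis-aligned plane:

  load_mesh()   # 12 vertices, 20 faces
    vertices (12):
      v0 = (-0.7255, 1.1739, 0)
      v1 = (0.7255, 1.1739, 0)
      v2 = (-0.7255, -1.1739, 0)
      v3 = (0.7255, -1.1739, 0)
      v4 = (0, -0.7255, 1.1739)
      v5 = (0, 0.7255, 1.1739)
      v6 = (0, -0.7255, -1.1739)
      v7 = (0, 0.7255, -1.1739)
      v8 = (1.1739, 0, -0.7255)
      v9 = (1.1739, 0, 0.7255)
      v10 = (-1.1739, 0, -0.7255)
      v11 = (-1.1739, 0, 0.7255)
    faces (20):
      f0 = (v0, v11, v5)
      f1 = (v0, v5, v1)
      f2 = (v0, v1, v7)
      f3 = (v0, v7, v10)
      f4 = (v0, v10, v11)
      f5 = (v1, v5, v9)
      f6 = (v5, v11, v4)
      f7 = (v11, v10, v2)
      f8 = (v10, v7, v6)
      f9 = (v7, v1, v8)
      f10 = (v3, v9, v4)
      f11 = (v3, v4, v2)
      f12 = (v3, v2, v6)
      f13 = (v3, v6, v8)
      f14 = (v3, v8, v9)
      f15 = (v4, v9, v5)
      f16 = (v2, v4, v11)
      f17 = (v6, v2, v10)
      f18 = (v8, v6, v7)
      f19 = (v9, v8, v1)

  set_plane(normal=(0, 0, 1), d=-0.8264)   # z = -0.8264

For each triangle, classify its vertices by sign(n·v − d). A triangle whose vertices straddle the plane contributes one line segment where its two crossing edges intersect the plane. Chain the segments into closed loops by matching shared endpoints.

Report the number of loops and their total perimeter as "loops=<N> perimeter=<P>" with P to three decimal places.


loops=1 perimeter=5.443

Straddling triangles (8 of 20):
  (v0,v1,v7) [++-] → (0.214764, 0.858236, -0.8264)–(-0.214764, 0.858236, -0.8264)  len=0.4295
  (v0,v7,v10) [+-+] → (-0.214764, 0.858236, -0.8264)–(-0.909746, 0.163254, -0.8264)  len=0.9829
  (v10,v7,v6) [+--] → (-0.909746, 0.163254, -0.8264)–(-0.909746, -0.163254, -0.8264)  len=0.3265
  (v7,v1,v8) [-++] → (0.214764, 0.858236, -0.8264)–(0.909746, 0.163254, -0.8264)  len=0.9829
  (v3,v2,v6) [++-] → (-0.214764, -0.858236, -0.8264)–(0.214764, -0.858236, -0.8264)  len=0.4295
  (v3,v6,v8) [+-+] → (0.214764, -0.858236, -0.8264)–(0.909746, -0.163254, -0.8264)  len=0.9829
  (v6,v2,v10) [-++] → (-0.214764, -0.858236, -0.8264)–(-0.909746, -0.163254, -0.8264)  len=0.9829
  (v8,v6,v7) [+--] → (0.909746, -0.163254, -0.8264)–(0.909746, 0.163254, -0.8264)  len=0.3265

Chained into 1 loop(s):
  loop 1: 8 segments, perimeter = 5.4435
Total perimeter = 5.443


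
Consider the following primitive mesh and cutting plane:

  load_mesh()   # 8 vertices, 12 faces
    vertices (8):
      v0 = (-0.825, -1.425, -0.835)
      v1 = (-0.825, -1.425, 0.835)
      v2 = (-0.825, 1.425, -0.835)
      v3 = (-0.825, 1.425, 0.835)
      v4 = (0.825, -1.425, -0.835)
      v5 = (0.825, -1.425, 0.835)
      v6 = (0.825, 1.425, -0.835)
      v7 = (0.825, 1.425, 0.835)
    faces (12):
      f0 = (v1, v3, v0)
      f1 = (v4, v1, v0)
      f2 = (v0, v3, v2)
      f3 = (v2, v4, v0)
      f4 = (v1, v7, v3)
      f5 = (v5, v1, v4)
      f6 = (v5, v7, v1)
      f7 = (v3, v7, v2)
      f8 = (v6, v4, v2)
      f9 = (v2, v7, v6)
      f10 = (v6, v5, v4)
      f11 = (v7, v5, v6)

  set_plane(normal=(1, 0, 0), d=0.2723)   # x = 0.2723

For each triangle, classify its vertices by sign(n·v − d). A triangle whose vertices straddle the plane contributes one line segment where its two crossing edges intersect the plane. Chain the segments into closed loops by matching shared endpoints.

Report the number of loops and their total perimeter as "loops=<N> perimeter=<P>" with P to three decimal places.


loops=1 perimeter=9.040

Straddling triangles (8 of 12):
  (v4,v1,v0) [+--] → (0.2723, -1.425, -0.275601)–(0.2723, -1.425, -0.835)  len=0.5594
  (v2,v4,v0) [-+-] → (0.2723, -0.470336, -0.835)–(0.2723, -1.425, -0.835)  len=0.9547
  (v1,v7,v3) [-+-] → (0.2723, 0.470336, 0.835)–(0.2723, 1.425, 0.835)  len=0.9547
  (v5,v1,v4) [+-+] → (0.2723, -1.425, 0.835)–(0.2723, -1.425, -0.275601)  len=1.1106
  (v5,v7,v1) [++-] → (0.2723, 0.470336, 0.835)–(0.2723, -1.425, 0.835)  len=1.8953
  (v3,v7,v2) [-+-] → (0.2723, 1.425, 0.835)–(0.2723, 1.425, 0.275601)  len=0.5594
  (v6,v4,v2) [++-] → (0.2723, -0.470336, -0.835)–(0.2723, 1.425, -0.835)  len=1.8953
  (v2,v7,v6) [-++] → (0.2723, 1.425, 0.275601)–(0.2723, 1.425, -0.835)  len=1.1106

Chained into 1 loop(s):
  loop 1: 8 segments, perimeter = 9.0400
Total perimeter = 9.040


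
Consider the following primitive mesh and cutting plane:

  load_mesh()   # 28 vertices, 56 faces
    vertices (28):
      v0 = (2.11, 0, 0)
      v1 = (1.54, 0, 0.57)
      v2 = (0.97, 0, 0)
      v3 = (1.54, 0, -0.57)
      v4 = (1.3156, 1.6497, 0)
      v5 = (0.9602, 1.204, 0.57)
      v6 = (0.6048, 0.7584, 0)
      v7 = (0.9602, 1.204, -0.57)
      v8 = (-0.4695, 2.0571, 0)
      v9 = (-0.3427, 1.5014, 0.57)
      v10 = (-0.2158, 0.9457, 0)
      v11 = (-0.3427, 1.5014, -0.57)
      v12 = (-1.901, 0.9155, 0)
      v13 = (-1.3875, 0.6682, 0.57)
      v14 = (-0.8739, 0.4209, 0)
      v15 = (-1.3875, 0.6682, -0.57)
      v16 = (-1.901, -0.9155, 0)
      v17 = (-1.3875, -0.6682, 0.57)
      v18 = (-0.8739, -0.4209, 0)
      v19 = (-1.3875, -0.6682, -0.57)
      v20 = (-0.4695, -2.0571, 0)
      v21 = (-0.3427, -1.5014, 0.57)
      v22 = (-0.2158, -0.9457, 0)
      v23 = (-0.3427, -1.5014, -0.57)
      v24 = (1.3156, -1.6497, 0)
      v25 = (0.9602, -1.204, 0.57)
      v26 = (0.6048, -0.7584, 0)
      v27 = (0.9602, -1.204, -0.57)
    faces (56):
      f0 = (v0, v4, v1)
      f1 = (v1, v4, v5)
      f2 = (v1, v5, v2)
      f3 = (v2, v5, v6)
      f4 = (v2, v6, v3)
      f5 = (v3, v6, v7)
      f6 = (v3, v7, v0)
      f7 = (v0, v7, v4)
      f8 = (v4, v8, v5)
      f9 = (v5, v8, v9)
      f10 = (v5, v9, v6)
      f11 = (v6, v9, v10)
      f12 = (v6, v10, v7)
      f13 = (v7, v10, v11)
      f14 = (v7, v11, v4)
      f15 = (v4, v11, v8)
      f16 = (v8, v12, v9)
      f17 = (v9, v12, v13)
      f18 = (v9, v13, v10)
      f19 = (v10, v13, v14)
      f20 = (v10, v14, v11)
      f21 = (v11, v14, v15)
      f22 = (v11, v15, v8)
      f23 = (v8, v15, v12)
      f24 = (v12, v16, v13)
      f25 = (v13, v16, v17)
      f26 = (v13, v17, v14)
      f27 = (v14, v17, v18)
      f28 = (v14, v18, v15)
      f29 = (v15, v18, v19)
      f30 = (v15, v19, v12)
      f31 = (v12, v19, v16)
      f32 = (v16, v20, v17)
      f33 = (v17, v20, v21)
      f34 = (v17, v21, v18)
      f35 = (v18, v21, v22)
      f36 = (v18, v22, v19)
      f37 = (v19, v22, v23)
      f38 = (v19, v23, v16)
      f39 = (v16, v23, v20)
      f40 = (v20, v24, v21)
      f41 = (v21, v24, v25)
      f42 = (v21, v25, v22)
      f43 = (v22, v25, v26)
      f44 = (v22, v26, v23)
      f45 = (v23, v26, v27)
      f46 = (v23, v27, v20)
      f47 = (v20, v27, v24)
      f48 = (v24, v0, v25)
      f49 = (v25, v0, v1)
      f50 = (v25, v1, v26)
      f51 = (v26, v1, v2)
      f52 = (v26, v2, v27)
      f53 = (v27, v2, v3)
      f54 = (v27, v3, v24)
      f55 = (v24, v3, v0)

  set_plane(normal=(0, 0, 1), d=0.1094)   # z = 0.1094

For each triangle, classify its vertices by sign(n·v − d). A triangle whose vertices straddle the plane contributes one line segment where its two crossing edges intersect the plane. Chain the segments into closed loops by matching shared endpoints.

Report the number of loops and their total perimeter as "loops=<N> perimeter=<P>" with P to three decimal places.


loops=2 perimeter=18.709

Straddling triangles (28 of 56):
  (v0,v4,v1) [--+] → (1.35867, 1.33307, 0.1094)–(2.0006, 0, 0.1094)  len=1.4796
  (v1,v4,v5) [+-+] → (1.35867, 1.33307, 0.1094)–(1.24739, 1.56416, 0.1094)  len=0.2565
  (v1,v5,v2) [++-] → (0.968119, 0.231084, 0.1094)–(1.0794, 0, 0.1094)  len=0.2565
  (v2,v5,v6) [-+-] → (0.968119, 0.231084, 0.1094)–(0.673012, 0.843924, 0.1094)  len=0.6802
  (v4,v8,v5) [--+] → (-0.195098, 1.89336, 0.1094)–(1.24739, 1.56416, 0.1094)  len=1.4796
  (v5,v8,v9) [+-+] → (-0.195098, 1.89336, 0.1094)–(-0.445163, 1.95044, 0.1094)  len=0.2565
  (v5,v9,v6) [++-] → (0.422946, 0.901004, 0.1094)–(0.673012, 0.843924, 0.1094)  len=0.2565
  (v6,v9,v10) [-+-] → (0.422946, 0.901004, 0.1094)–(-0.240156, 1.05236, 0.1094)  len=0.6802
  (v8,v12,v9) [--+] → (-1.60192, 1.02795, 0.1094)–(-0.445163, 1.95044, 0.1094)  len=1.4796
  (v9,v12,v13) [+-+] → (-1.60192, 1.02795, 0.1094)–(-1.80244, 0.868036, 0.1094)  len=0.2565
  (v9,v13,v10) [++-] → (-0.440684, 0.892439, 0.1094)–(-0.240156, 1.05236, 0.1094)  len=0.2565
  (v10,v13,v14) [-+-] → (-0.440684, 0.892439, 0.1094)–(-0.972475, 0.468364, 0.1094)  len=0.6802
  (v12,v16,v13) [--+] → (-1.80244, -0.611541, 0.1094)–(-1.80244, 0.868036, 0.1094)  len=1.4796
  (v13,v16,v17) [+-+] → (-1.80244, -0.611541, 0.1094)–(-1.80244, -0.868036, 0.1094)  len=0.2565
  (v13,v17,v14) [++-] → (-0.972475, 0.211869, 0.1094)–(-0.972475, 0.468364, 0.1094)  len=0.2565
  (v14,v17,v18) [-+-] → (-0.972475, 0.211869, 0.1094)–(-0.972475, -0.468364, 0.1094)  len=0.6802
  (v16,v20,v17) [--+] → (-0.645692, -1.79053, 0.1094)–(-1.80244, -0.868036, 0.1094)  len=1.4796
  (v17,v20,v21) [+-+] → (-0.645692, -1.79053, 0.1094)–(-0.445163, -1.95044, 0.1094)  len=0.2565
  (v17,v21,v18) [++-] → (-0.771947, -0.62828, 0.1094)–(-0.972475, -0.468364, 0.1094)  len=0.2565
  (v18,v21,v22) [-+-] → (-0.771947, -0.62828, 0.1094)–(-0.240156, -1.05236, 0.1094)  len=0.6802
  (v20,v24,v21) [--+] → (0.997323, -1.62124, 0.1094)–(-0.445163, -1.95044, 0.1094)  len=1.4796
  (v21,v24,v25) [+-+] → (0.997323, -1.62124, 0.1094)–(1.24739, -1.56416, 0.1094)  len=0.2565
  (v21,v25,v22) [++-] → (0.00990947, -0.995275, 0.1094)–(-0.240156, -1.05236, 0.1094)  len=0.2565
  (v22,v25,v26) [-+-] → (0.00990947, -0.995275, 0.1094)–(0.673012, -0.843924, 0.1094)  len=0.6802
  (v24,v0,v25) [--+] → (1.88932, -0.231084, 0.1094)–(1.24739, -1.56416, 0.1094)  len=1.4796
  (v25,v0,v1) [+-+] → (1.88932, -0.231084, 0.1094)–(2.0006, 0, 0.1094)  len=0.2565
  (v25,v1,v26) [++-] → (0.784293, -0.61284, 0.1094)–(0.673012, -0.843924, 0.1094)  len=0.2565
  (v26,v1,v2) [-+-] → (0.784293, -0.61284, 0.1094)–(1.0794, 0, 0.1094)  len=0.6802

Chained into 2 loop(s):
  loop 1: 14 segments, perimeter = 12.1524
  loop 2: 14 segments, perimeter = 6.5567
Total perimeter = 18.709


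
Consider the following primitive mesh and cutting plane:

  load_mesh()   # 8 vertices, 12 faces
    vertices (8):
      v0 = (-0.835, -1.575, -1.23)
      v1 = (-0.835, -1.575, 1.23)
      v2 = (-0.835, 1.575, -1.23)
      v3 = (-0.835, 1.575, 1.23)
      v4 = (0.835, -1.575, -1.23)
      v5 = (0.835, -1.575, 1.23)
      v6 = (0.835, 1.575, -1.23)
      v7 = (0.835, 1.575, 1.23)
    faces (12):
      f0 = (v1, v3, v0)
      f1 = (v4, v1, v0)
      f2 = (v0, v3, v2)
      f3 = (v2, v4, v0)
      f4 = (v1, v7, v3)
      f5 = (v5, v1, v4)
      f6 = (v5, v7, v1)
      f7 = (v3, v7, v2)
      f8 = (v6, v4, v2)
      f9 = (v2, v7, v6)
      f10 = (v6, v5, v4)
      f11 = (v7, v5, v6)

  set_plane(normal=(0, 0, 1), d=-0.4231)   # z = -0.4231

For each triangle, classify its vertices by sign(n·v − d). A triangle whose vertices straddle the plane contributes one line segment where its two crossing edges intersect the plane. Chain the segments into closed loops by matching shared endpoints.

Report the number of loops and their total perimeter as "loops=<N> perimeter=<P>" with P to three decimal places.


loops=1 perimeter=9.640

Straddling triangles (8 of 12):
  (v1,v3,v0) [++-] → (-0.835, -0.541774, -0.4231)–(-0.835, -1.575, -0.4231)  len=1.0332
  (v4,v1,v0) [-+-] → (0.287226, -1.575, -0.4231)–(-0.835, -1.575, -0.4231)  len=1.1222
  (v0,v3,v2) [-+-] → (-0.835, -0.541774, -0.4231)–(-0.835, 1.575, -0.4231)  len=2.1168
  (v5,v1,v4) [++-] → (0.287226, -1.575, -0.4231)–(0.835, -1.575, -0.4231)  len=0.5478
  (v3,v7,v2) [++-] → (-0.287226, 1.575, -0.4231)–(-0.835, 1.575, -0.4231)  len=0.5478
  (v2,v7,v6) [-+-] → (-0.287226, 1.575, -0.4231)–(0.835, 1.575, -0.4231)  len=1.1222
  (v6,v5,v4) [-+-] → (0.835, 0.541774, -0.4231)–(0.835, -1.575, -0.4231)  len=2.1168
  (v7,v5,v6) [++-] → (0.835, 0.541774, -0.4231)–(0.835, 1.575, -0.4231)  len=1.0332

Chained into 1 loop(s):
  loop 1: 8 segments, perimeter = 9.6400
Total perimeter = 9.640


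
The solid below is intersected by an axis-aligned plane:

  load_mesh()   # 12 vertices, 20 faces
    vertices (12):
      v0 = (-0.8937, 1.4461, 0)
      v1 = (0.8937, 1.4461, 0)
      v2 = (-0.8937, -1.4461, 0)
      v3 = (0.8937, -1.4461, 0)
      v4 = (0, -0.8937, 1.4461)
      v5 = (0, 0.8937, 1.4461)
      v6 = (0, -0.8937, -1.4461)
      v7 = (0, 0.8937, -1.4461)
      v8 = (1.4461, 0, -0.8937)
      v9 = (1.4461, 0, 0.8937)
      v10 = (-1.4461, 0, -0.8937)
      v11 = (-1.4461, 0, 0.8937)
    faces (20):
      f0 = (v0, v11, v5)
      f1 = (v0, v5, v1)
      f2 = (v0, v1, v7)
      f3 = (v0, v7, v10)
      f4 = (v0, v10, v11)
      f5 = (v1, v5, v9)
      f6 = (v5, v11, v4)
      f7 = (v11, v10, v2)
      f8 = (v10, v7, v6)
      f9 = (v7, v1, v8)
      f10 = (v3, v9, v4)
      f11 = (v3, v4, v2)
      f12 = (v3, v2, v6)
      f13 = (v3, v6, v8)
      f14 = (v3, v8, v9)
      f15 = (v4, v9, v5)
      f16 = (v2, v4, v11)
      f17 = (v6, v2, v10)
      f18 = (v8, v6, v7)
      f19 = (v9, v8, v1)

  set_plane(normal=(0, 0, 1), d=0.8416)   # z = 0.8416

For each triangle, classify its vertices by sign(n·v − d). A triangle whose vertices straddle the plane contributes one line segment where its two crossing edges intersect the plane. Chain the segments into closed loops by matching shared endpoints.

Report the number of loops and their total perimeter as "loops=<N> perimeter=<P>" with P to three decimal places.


loops=1 perimeter=7.740

Straddling triangles (10 of 20):
  (v0,v11,v5) [-++] → (-1.4139, 0.0843032, 0.8416)–(-0.373585, 1.12461, 0.8416)  len=1.4712
  (v0,v5,v1) [-+-] → (-0.373585, 1.12461, 0.8416)–(0.373585, 1.12461, 0.8416)  len=0.7472
  (v0,v10,v11) [--+] → (-1.4461, 0, 0.8416)–(-1.4139, 0.0843032, 0.8416)  len=0.0902
  (v1,v5,v9) [-++] → (0.373585, 1.12461, 0.8416)–(1.4139, 0.0843032, 0.8416)  len=1.4712
  (v11,v10,v2) [+--] → (-1.4461, 0, 0.8416)–(-1.4139, -0.0843032, 0.8416)  len=0.0902
  (v3,v9,v4) [-++] → (1.4139, -0.0843032, 0.8416)–(0.373585, -1.12461, 0.8416)  len=1.4712
  (v3,v4,v2) [-+-] → (0.373585, -1.12461, 0.8416)–(-0.373585, -1.12461, 0.8416)  len=0.7472
  (v3,v8,v9) [--+] → (1.4461, 0, 0.8416)–(1.4139, -0.0843032, 0.8416)  len=0.0902
  (v2,v4,v11) [-++] → (-0.373585, -1.12461, 0.8416)–(-1.4139, -0.0843032, 0.8416)  len=1.4712
  (v9,v8,v1) [+--] → (1.4461, 0, 0.8416)–(1.4139, 0.0843032, 0.8416)  len=0.0902

Chained into 1 loop(s):
  loop 1: 10 segments, perimeter = 7.7402
Total perimeter = 7.740


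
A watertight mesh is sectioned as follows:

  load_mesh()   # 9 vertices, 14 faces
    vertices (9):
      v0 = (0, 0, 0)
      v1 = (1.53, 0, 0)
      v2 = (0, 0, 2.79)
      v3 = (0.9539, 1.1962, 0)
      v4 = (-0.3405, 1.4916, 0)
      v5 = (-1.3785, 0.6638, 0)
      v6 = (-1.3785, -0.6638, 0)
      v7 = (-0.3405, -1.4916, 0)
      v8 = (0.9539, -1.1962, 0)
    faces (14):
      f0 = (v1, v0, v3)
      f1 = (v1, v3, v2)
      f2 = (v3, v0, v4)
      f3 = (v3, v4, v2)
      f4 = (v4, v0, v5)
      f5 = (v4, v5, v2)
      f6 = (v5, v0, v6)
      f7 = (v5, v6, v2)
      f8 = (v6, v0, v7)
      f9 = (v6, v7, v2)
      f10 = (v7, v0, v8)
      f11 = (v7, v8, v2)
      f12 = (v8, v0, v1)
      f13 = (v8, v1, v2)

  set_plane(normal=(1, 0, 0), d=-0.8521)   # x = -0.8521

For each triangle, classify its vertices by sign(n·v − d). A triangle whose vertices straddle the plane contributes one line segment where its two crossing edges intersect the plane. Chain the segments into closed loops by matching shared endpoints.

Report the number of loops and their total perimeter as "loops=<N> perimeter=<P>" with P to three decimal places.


Straddling triangles (6 of 14):
  (v4,v0,v5) [++-] → (-0.8521, 0.410318, 0)–(-0.8521, 1.0836, 0)  len=0.6733
  (v4,v5,v2) [+-+] → (-0.8521, 1.0836, 0)–(-0.8521, 0.410318, 1.0654)  len=1.2603
  (v5,v0,v6) [-+-] → (-0.8521, 0.410318, 0)–(-0.8521, -0.410318, 0)  len=0.8206
  (v5,v6,v2) [--+] → (-0.8521, -0.410318, 1.0654)–(-0.8521, 0.410318, 1.0654)  len=0.8206
  (v6,v0,v7) [-++] → (-0.8521, -0.410318, 0)–(-0.8521, -1.0836, 0)  len=0.6733
  (v6,v7,v2) [-++] → (-0.8521, -1.0836, 0)–(-0.8521, -0.410318, 1.0654)  len=1.2603

Chained into 1 loop(s):
  loop 1: 6 segments, perimeter = 5.5085
Total perimeter = 5.508

loops=1 perimeter=5.508


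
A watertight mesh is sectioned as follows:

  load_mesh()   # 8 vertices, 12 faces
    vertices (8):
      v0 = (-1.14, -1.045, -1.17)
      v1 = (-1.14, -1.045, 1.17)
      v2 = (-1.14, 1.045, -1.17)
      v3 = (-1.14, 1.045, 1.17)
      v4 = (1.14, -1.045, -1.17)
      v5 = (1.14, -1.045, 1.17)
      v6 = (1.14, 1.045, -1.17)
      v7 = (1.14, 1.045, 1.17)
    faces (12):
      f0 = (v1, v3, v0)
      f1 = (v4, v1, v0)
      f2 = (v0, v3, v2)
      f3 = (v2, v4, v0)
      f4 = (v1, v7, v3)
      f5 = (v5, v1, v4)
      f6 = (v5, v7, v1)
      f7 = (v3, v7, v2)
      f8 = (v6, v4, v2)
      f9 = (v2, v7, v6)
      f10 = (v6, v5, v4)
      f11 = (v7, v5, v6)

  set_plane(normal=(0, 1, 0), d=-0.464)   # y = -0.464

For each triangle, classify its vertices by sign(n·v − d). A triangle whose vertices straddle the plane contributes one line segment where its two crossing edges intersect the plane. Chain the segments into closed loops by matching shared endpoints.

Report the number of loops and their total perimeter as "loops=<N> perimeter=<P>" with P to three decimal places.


Straddling triangles (8 of 12):
  (v1,v3,v0) [-+-] → (-1.14, -0.464, 1.17)–(-1.14, -0.464, -0.519502)  len=1.6895
  (v0,v3,v2) [-++] → (-1.14, -0.464, -0.519502)–(-1.14, -0.464, -1.17)  len=0.6505
  (v2,v4,v0) [+--] → (0.506182, -0.464, -1.17)–(-1.14, -0.464, -1.17)  len=1.6462
  (v1,v7,v3) [-++] → (-0.506182, -0.464, 1.17)–(-1.14, -0.464, 1.17)  len=0.6338
  (v5,v7,v1) [-+-] → (1.14, -0.464, 1.17)–(-0.506182, -0.464, 1.17)  len=1.6462
  (v6,v4,v2) [+-+] → (1.14, -0.464, -1.17)–(0.506182, -0.464, -1.17)  len=0.6338
  (v6,v5,v4) [+--] → (1.14, -0.464, 0.519502)–(1.14, -0.464, -1.17)  len=1.6895
  (v7,v5,v6) [+-+] → (1.14, -0.464, 1.17)–(1.14, -0.464, 0.519502)  len=0.6505

Chained into 1 loop(s):
  loop 1: 8 segments, perimeter = 9.2400
Total perimeter = 9.240

loops=1 perimeter=9.240


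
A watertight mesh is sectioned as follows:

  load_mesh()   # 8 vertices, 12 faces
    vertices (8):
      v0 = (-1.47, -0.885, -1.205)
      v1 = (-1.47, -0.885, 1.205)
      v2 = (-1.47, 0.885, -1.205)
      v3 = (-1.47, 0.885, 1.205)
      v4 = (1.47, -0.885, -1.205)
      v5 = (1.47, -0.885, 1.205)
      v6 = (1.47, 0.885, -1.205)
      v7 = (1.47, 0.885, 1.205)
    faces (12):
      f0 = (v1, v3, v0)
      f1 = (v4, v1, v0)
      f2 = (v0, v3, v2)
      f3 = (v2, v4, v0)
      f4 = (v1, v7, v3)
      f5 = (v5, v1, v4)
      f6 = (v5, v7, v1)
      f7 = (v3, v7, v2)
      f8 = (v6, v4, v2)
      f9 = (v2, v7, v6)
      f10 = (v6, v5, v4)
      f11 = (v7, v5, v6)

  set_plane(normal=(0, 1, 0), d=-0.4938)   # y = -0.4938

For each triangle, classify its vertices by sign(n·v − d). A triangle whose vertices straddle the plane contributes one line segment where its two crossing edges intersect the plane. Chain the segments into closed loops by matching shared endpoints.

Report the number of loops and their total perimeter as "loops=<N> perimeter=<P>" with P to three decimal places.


Straddling triangles (8 of 12):
  (v1,v3,v0) [-+-] → (-1.47, -0.4938, 1.205)–(-1.47, -0.4938, -0.672349)  len=1.8773
  (v0,v3,v2) [-++] → (-1.47, -0.4938, -0.672349)–(-1.47, -0.4938, -1.205)  len=0.5327
  (v2,v4,v0) [+--] → (0.82021, -0.4938, -1.205)–(-1.47, -0.4938, -1.205)  len=2.2902
  (v1,v7,v3) [-++] → (-0.82021, -0.4938, 1.205)–(-1.47, -0.4938, 1.205)  len=0.6498
  (v5,v7,v1) [-+-] → (1.47, -0.4938, 1.205)–(-0.82021, -0.4938, 1.205)  len=2.2902
  (v6,v4,v2) [+-+] → (1.47, -0.4938, -1.205)–(0.82021, -0.4938, -1.205)  len=0.6498
  (v6,v5,v4) [+--] → (1.47, -0.4938, 0.672349)–(1.47, -0.4938, -1.205)  len=1.8773
  (v7,v5,v6) [+-+] → (1.47, -0.4938, 1.205)–(1.47, -0.4938, 0.672349)  len=0.5327

Chained into 1 loop(s):
  loop 1: 8 segments, perimeter = 10.7000
Total perimeter = 10.700

loops=1 perimeter=10.700


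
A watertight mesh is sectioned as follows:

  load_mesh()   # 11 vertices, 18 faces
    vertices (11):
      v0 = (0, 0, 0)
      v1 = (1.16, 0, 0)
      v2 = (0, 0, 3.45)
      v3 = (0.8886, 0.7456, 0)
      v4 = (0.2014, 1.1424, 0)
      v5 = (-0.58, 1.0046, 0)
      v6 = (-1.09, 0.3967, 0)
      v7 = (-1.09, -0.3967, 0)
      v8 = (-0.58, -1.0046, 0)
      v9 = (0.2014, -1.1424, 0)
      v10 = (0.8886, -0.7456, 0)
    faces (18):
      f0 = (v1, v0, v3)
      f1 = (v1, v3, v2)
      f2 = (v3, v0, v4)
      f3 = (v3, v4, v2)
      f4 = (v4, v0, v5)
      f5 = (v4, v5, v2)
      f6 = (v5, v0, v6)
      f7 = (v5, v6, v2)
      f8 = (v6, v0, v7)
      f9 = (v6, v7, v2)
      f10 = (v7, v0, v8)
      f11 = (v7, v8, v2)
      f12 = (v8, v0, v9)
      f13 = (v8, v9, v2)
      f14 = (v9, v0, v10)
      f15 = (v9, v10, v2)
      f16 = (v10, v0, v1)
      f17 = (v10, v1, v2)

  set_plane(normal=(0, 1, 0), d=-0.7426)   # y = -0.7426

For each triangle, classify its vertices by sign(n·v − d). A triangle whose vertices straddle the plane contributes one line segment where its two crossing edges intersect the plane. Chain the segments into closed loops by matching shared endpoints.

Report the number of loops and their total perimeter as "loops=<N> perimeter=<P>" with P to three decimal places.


Straddling triangles (8 of 18):
  (v7,v0,v8) [++-] → (-0.428736, -0.7426, 0)–(-0.799806, -0.7426, 0)  len=0.3711
  (v7,v8,v2) [+-+] → (-0.799806, -0.7426, 0)–(-0.428736, -0.7426, 0.899761)  len=0.9733
  (v8,v0,v9) [-+-] → (-0.428736, -0.7426, 0)–(0.130917, -0.7426, 0)  len=0.5597
  (v8,v9,v2) [--+] → (0.130917, -0.7426, 1.20738)–(-0.428736, -0.7426, 0.899761)  len=0.6386
  (v9,v0,v10) [-+-] → (0.130917, -0.7426, 0)–(0.885025, -0.7426, 0)  len=0.7541
  (v9,v10,v2) [--+] → (0.885025, -0.7426, 0.0138814)–(0.130917, -0.7426, 1.20738)  len=1.4118
  (v10,v0,v1) [-++] → (0.885025, -0.7426, 0)–(0.889692, -0.7426, 0)  len=0.0047
  (v10,v1,v2) [-++] → (0.889692, -0.7426, 0)–(0.885025, -0.7426, 0.0138814)  len=0.0146

Chained into 1 loop(s):
  loop 1: 8 segments, perimeter = 4.7278
Total perimeter = 4.728

loops=1 perimeter=4.728


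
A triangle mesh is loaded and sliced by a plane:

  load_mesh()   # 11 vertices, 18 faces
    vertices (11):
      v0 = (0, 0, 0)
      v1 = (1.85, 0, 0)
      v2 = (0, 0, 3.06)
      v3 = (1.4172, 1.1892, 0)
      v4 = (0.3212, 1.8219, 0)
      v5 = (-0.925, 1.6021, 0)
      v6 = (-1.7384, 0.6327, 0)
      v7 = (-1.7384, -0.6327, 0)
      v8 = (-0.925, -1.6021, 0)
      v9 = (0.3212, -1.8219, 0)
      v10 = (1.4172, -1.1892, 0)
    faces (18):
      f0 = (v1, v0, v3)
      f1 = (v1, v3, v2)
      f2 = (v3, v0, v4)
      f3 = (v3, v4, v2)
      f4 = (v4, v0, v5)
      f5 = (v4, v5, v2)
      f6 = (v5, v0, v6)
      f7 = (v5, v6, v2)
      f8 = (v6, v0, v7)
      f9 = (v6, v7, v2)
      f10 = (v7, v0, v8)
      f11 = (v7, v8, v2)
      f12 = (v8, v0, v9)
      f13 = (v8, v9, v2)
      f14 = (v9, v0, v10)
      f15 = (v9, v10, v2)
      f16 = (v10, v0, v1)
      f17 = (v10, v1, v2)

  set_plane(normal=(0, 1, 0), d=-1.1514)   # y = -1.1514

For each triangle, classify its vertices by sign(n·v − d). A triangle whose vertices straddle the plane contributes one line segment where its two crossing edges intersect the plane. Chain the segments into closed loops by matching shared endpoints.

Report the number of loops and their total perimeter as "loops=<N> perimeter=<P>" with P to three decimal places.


Straddling triangles (8 of 18):
  (v7,v0,v8) [++-] → (-0.664781, -1.1514, 0)–(-1.30317, -1.1514, 0)  len=0.6384
  (v7,v8,v2) [+-+] → (-1.30317, -1.1514, 0)–(-0.664781, -1.1514, 0.860834)  len=1.0717
  (v8,v0,v9) [-+-] → (-0.664781, -1.1514, 0)–(0.202991, -1.1514, 0)  len=0.8678
  (v8,v9,v2) [--+] → (0.202991, -1.1514, 1.12615)–(-0.664781, -1.1514, 0.860834)  len=0.9074
  (v9,v0,v10) [-+-] → (0.202991, -1.1514, 0)–(1.37215, -1.1514, 0)  len=1.1692
  (v9,v10,v2) [--+] → (1.37215, -1.1514, 0.0972654)–(0.202991, -1.1514, 1.12615)  len=1.5574
  (v10,v0,v1) [-++] → (1.37215, -1.1514, 0)–(1.43096, -1.1514, 0)  len=0.0588
  (v10,v1,v2) [-++] → (1.43096, -1.1514, 0)–(1.37215, -1.1514, 0.0972654)  len=0.1137

Chained into 1 loop(s):
  loop 1: 8 segments, perimeter = 6.3843
Total perimeter = 6.384

loops=1 perimeter=6.384


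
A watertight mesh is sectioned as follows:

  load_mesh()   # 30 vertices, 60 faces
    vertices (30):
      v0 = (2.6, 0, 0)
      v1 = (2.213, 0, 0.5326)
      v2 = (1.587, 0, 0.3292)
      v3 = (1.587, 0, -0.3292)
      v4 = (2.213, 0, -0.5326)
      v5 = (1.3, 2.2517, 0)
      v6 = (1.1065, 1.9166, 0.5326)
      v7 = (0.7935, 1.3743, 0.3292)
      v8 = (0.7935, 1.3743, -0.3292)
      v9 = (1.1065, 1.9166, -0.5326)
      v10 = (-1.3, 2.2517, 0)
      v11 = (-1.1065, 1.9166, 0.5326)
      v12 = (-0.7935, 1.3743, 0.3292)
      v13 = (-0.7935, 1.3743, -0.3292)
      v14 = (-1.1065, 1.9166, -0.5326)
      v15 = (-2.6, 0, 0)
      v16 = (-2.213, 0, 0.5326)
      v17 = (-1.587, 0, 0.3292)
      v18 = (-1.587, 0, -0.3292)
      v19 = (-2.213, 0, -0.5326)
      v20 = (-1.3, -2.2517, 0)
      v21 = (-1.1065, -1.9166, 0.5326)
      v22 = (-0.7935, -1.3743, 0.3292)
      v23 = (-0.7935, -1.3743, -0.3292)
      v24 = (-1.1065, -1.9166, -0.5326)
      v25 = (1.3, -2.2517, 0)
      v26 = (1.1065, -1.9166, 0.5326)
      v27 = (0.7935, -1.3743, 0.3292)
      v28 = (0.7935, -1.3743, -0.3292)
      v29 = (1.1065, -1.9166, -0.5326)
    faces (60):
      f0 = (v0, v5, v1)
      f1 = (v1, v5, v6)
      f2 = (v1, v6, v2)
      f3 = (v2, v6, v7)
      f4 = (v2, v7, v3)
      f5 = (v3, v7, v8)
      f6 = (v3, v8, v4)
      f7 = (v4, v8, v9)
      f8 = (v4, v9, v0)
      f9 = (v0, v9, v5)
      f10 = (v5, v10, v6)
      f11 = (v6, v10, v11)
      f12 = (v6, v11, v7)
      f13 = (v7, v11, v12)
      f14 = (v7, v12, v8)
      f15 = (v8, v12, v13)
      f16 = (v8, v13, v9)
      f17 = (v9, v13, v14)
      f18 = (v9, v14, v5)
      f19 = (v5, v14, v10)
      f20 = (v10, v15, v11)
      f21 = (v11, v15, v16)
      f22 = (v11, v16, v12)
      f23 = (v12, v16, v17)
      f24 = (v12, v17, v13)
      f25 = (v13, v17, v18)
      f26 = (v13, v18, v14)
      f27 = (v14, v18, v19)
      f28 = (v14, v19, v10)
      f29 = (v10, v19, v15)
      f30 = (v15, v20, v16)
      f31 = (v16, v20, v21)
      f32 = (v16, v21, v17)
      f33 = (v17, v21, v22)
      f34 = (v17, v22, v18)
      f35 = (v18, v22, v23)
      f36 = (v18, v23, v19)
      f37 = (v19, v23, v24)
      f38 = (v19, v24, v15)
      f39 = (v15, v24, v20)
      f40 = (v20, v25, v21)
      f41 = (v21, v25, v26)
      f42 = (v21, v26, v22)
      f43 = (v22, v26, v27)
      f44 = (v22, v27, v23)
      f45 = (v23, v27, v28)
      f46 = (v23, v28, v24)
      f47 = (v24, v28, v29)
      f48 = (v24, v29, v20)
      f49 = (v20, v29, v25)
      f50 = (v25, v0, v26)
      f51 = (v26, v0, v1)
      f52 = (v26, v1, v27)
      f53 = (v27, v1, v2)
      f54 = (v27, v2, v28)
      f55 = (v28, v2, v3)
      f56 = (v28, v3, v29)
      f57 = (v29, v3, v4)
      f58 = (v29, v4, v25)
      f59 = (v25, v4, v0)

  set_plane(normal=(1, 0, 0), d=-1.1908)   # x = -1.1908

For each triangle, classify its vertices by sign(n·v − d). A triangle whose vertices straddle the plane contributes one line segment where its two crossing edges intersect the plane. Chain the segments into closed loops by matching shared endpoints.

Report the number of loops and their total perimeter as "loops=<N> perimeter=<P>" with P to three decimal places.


loops=2 perimeter=8.642

Straddling triangles (24 of 60):
  (v5,v10,v6) [+-+] → (-1.1908, 2.2517, 0)–(-1.1908, 2.23649, 0.0241678)  len=0.0286
  (v6,v10,v11) [+-+] → (-1.1908, 2.23649, 0.0241678)–(-1.1908, 2.06259, 0.300568)  len=0.3266
  (v5,v14,v10) [++-] → (-1.1908, 2.06259, -0.300568)–(-1.1908, 2.2517, 0)  len=0.3551
  (v10,v15,v11) [--+] → (-1.1908, 1.80842, 0.502538)–(-1.1908, 2.06259, 0.300568)  len=0.3246
  (v11,v15,v16) [+--] → (-1.1908, 1.80842, 0.502538)–(-1.1908, 1.77058, 0.5326)  len=0.0483
  (v11,v16,v12) [+-+] → (-1.1908, 1.77058, 0.5326)–(-1.1908, 0.989651, 0.386129)  len=0.7945
  (v12,v16,v17) [+--] → (-1.1908, 0.989651, 0.386129)–(-1.1908, 0.686197, 0.3292)  len=0.3087
  (v12,v17,v13) [+-+] → (-1.1908, 0.686197, 0.3292)–(-1.1908, 0.686197, 0.000456358)  len=0.3287
  (v13,v17,v18) [+--] → (-1.1908, 0.686197, 0.000456358)–(-1.1908, 0.686197, -0.3292)  len=0.3297
  (v13,v18,v14) [+-+] → (-1.1908, 0.686197, -0.3292)–(-1.1908, 1.58035, -0.496915)  len=0.9097
  (v14,v18,v19) [+--] → (-1.1908, 1.58035, -0.496915)–(-1.1908, 1.77058, -0.5326)  len=0.1936
  (v14,v19,v10) [+--] → (-1.1908, 1.77058, -0.5326)–(-1.1908, 2.06259, -0.300568)  len=0.3730
  (v16,v20,v21) [--+] → (-1.1908, -2.06259, 0.300568)–(-1.1908, -1.77058, 0.5326)  len=0.3730
  (v16,v21,v17) [-+-] → (-1.1908, -1.77058, 0.5326)–(-1.1908, -1.58035, 0.496915)  len=0.1936
  (v17,v21,v22) [-++] → (-1.1908, -1.58035, 0.496915)–(-1.1908, -0.686197, 0.3292)  len=0.9097
  (v17,v22,v18) [-+-] → (-1.1908, -0.686197, 0.3292)–(-1.1908, -0.686197, -0.000456358)  len=0.3297
  (v18,v22,v23) [-++] → (-1.1908, -0.686197, -0.000456358)–(-1.1908, -0.686197, -0.3292)  len=0.3287
  (v18,v23,v19) [-+-] → (-1.1908, -0.686197, -0.3292)–(-1.1908, -0.989651, -0.386129)  len=0.3087
  (v19,v23,v24) [-++] → (-1.1908, -0.989651, -0.386129)–(-1.1908, -1.77058, -0.5326)  len=0.7945
  (v19,v24,v15) [-+-] → (-1.1908, -1.77058, -0.5326)–(-1.1908, -1.80842, -0.502538)  len=0.0483
  (v15,v24,v20) [-+-] → (-1.1908, -1.80842, -0.502538)–(-1.1908, -2.06259, -0.300568)  len=0.3246
  (v20,v25,v21) [-++] → (-1.1908, -2.2517, 0)–(-1.1908, -2.06259, 0.300568)  len=0.3551
  (v24,v29,v20) [++-] → (-1.1908, -2.23649, -0.0241678)–(-1.1908, -2.06259, -0.300568)  len=0.3266
  (v20,v29,v25) [-++] → (-1.1908, -2.23649, -0.0241678)–(-1.1908, -2.2517, 0)  len=0.0286

Chained into 2 loop(s):
  loop 1: 12 segments, perimeter = 4.3212
  loop 2: 12 segments, perimeter = 4.3212
Total perimeter = 8.642
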